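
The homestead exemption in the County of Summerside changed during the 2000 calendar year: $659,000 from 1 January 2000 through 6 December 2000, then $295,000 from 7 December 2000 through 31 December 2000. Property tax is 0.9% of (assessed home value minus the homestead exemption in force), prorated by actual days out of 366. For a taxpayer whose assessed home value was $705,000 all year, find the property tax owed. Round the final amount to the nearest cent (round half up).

$637.77

1 January – 6 December 2000: 341 days, exemption $659,000 → ($705,000 − $659,000) × 0.9% × 341/366 = $385.7213
7 December – 31 December 2000: 25 days, exemption $295,000 → ($705,000 − $295,000) × 0.9% × 25/366 = $252.0492
Total = $637.7705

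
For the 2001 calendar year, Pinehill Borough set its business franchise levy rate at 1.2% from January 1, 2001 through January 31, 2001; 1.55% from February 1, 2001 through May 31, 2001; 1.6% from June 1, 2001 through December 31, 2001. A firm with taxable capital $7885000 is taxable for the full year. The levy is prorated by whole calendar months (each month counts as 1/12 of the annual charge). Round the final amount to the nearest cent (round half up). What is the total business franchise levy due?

$122217.50

January 1 – January 31, 2001: 1 month at 1.2% → $7885000 × 1.2% × 1/12 = $7885.0000
February 1 – May 31, 2001: 4 months at 1.55% → $7885000 × 1.55% × 4/12 = $40739.1667
June 1 – December 31, 2001: 7 months at 1.6% → $7885000 × 1.6% × 7/12 = $73593.3333
Total = $122217.5000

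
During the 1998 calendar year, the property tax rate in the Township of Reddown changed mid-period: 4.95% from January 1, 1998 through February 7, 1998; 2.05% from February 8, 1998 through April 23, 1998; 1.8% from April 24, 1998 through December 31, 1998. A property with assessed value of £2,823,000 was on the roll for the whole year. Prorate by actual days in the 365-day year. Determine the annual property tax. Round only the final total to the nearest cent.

£61,522.06

January 1 – February 7, 1998: 38 days at 4.95% → £2,823,000 × 4.95% × 38/365 = £14,548.1178
February 8 – April 23, 1998: 75 days at 2.05% → £2,823,000 × 2.05% × 75/365 = £11,891.4041
April 24 – December 31, 1998: 252 days at 1.8% → £2,823,000 × 1.8% × 252/365 = £35,082.5425
Total = £61,522.0644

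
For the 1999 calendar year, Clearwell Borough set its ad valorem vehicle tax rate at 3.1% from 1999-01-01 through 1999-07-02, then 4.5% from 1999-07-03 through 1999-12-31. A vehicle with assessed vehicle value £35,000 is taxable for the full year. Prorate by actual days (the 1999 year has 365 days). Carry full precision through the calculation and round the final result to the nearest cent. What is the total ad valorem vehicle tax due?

£1,329.33

1999-01-01 to 1999-07-02: 183 days at 3.1% → £35,000 × 3.1% × 183/365 = £543.9863
1999-07-03 to 1999-12-31: 182 days at 4.5% → £35,000 × 4.5% × 182/365 = £785.3425
Total = £1,329.3288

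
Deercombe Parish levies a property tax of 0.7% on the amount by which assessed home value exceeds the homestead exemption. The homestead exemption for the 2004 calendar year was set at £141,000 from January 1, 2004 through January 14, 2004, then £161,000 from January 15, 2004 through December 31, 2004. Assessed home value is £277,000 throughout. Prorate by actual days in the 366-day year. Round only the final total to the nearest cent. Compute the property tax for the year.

£817.36

January 1 – January 14, 2004: 14 days, exemption £141,000 → (£277,000 − £141,000) × 0.7% × 14/366 = £36.4153
January 15 – December 31, 2004: 352 days, exemption £161,000 → (£277,000 − £161,000) × 0.7% × 352/366 = £780.9399
Total = £817.3552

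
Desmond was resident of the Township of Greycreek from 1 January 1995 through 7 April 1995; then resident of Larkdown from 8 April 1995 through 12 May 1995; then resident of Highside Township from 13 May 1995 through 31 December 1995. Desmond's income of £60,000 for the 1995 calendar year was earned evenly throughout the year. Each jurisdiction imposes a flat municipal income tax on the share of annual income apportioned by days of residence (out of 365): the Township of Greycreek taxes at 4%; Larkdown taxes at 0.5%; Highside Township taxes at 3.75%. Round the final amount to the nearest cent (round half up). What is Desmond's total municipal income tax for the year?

The Township of Greycreek, 1 January – 7 April 1995: 97 days → £60,000 × 4% × 97/365 = £637.8082
Larkdown, 8 April – 12 May 1995: 35 days → £60,000 × 0.5% × 35/365 = £28.7671
Highside Township, 13 May – 31 December 1995: 233 days → £60,000 × 3.75% × 233/365 = £1,436.3014
Total = £2,102.8767

£2,102.88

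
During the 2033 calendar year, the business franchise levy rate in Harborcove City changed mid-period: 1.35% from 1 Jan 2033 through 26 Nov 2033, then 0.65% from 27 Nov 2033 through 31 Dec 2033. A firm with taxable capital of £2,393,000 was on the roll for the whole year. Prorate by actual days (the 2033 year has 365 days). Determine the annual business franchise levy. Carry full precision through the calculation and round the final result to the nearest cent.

£30,699.24

1 Jan – 26 Nov 2033: 330 days at 1.35% → £2,393,000 × 1.35% × 330/365 = £29,207.7123
27 Nov – 31 Dec 2033: 35 days at 0.65% → £2,393,000 × 0.65% × 35/365 = £1,491.5274
Total = £30,699.2397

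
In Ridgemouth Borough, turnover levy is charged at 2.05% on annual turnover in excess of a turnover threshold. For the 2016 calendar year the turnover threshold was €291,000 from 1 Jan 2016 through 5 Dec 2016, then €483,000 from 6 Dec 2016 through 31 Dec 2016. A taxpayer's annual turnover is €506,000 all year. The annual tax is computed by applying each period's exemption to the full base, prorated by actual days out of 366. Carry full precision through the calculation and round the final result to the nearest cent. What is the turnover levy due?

€4,127.89

1 Jan – 5 Dec 2016: 340 days, exemption €291,000 → (€506,000 − €291,000) × 2.05% × 340/366 = €4,094.3989
6 Dec – 31 Dec 2016: 26 days, exemption €483,000 → (€506,000 − €483,000) × 2.05% × 26/366 = €33.4945
Total = €4,127.8934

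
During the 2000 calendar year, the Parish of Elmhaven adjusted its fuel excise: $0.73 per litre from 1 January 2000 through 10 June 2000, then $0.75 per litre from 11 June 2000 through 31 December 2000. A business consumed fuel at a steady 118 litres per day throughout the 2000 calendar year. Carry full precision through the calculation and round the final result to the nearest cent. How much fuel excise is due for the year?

$32,008.68

1 January – 10 June 2000: 162 days × 118 litres/day = 19,116 litres at $0.73/litre → $13,954.68
11 June – 31 December 2000: 204 days × 118 litres/day = 24,072 litres at $0.75/litre → $18,054.00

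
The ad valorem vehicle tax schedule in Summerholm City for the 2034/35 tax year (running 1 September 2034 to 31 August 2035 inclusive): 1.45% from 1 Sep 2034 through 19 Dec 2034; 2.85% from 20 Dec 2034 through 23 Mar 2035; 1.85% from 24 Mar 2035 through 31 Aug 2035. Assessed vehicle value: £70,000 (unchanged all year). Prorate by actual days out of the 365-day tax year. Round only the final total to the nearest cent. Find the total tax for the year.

£1,390.89

1 Sep – 19 Dec 2034: 110 days at 1.45% → £70,000 × 1.45% × 110/365 = £305.8904
20 Dec 2034 – 23 Mar 2035: 94 days at 2.85% → £70,000 × 2.85% × 94/365 = £513.7808
24 Mar – 31 Aug 2035: 161 days at 1.85% → £70,000 × 1.85% × 161/365 = £571.2192
Total = £1,390.8904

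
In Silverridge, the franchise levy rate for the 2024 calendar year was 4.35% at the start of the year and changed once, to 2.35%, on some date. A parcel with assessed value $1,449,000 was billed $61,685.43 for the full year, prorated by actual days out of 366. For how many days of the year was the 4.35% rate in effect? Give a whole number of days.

Let d = days at the first rate; then 366 − d days at the second rate.
$1,449,000 × [4.35%·d + 2.35%·(366−d)] / 366 = $61,685.43
Solving gives d = 349, so the new rate took effect on 15 December 2024.

349 days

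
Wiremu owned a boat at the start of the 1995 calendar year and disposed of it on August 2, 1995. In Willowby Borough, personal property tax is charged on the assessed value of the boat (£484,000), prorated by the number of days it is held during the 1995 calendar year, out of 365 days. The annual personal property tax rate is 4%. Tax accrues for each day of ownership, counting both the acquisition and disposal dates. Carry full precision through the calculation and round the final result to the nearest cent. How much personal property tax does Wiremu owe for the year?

Days held (January 1 – August 2, 1995): 214 out of 365
Tax = £484,000 × 4% × 214/365 = £11,350.7945

£11,350.79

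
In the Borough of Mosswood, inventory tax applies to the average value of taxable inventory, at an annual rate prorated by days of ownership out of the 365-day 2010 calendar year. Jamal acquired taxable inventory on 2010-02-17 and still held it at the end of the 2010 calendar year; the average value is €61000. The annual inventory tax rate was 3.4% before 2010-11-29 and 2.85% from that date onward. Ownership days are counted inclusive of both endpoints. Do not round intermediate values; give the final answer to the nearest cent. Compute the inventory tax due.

2010-02-17 to 2010-11-28: 285 days at 3.4% → €61000 × 3.4% × 285/365 = €1619.4247
2010-11-29 to 2010-12-31: 33 days at 2.85% → €61000 × 2.85% × 33/365 = €157.1795
Total = €1776.6041

€1776.60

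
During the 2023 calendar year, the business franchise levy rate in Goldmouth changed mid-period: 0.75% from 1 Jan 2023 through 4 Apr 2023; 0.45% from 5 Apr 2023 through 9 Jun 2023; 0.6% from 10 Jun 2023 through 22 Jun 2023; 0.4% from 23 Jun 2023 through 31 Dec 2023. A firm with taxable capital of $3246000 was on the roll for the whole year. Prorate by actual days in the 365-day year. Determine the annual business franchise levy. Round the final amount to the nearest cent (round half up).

1 Jan – 4 Apr 2023: 94 days at 0.75% → $3246000 × 0.75% × 94/365 = $6269.6712
5 Apr – 9 Jun 2023: 66 days at 0.45% → $3246000 × 0.45% × 66/365 = $2641.2658
10 Jun – 22 Jun 2023: 13 days at 0.6% → $3246000 × 0.6% × 13/365 = $693.6658
23 Jun – 31 Dec 2023: 192 days at 0.4% → $3246000 × 0.4% × 192/365 = $6829.9397
Total = $16434.5425

$16434.54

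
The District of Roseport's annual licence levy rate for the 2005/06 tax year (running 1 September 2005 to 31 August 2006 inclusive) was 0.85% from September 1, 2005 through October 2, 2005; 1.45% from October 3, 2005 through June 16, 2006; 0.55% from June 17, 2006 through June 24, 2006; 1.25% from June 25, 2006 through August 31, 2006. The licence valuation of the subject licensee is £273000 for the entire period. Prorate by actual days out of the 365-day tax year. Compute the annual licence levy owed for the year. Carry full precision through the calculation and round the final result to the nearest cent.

£3659.32

September 1 – October 2, 2005: 32 days at 0.85% → £273000 × 0.85% × 32/365 = £203.4411
October 3, 2005 – June 16, 2006: 257 days at 1.45% → £273000 × 1.45% × 257/365 = £2787.2178
June 17 – June 24, 2006: 8 days at 0.55% → £273000 × 0.55% × 8/365 = £32.9096
June 25 – August 31, 2006: 68 days at 1.25% → £273000 × 1.25% × 68/365 = £635.7534
Total = £3659.3219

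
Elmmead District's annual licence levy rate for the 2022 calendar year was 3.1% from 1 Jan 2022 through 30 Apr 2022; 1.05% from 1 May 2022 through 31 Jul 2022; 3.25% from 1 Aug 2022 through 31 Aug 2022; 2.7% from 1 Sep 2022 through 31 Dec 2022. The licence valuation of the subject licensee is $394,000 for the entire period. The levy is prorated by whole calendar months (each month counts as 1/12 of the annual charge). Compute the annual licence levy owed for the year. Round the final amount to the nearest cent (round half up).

$9,718.67

1 Jan – 30 Apr 2022: 4 months at 3.1% → $394,000 × 3.1% × 4/12 = $4,071.3333
1 May – 31 Jul 2022: 3 months at 1.05% → $394,000 × 1.05% × 3/12 = $1,034.2500
1 Aug – 31 Aug 2022: 1 month at 3.25% → $394,000 × 3.25% × 1/12 = $1,067.0833
1 Sep – 31 Dec 2022: 4 months at 2.7% → $394,000 × 2.7% × 4/12 = $3,546.0000
Total = $9,718.6667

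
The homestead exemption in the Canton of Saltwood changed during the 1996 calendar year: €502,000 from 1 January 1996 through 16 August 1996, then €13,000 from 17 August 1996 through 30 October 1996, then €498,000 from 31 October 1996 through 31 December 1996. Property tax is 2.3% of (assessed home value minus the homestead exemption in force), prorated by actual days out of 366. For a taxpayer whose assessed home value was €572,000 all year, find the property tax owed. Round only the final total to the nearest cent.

€3,930.30

1 January – 16 August 1996: 229 days, exemption €502,000 → (€572,000 − €502,000) × 2.3% × 229/366 = €1,007.3497
17 August – 30 October 1996: 75 days, exemption €13,000 → (€572,000 − €13,000) × 2.3% × 75/366 = €2,634.6311
31 October – 31 December 1996: 62 days, exemption €498,000 → (€572,000 − €498,000) × 2.3% × 62/366 = €288.3169
Total = €3,930.2978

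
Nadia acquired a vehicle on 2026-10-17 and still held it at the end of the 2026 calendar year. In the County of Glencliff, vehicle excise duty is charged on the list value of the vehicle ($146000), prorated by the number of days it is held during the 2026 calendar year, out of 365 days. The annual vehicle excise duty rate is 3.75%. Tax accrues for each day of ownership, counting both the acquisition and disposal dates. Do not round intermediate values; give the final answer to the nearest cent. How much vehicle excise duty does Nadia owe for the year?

Days held (2026-10-17 to 2026-12-31): 76 out of 365
Tax = $146000 × 3.75% × 76/365 = $1140.0000

$1140.00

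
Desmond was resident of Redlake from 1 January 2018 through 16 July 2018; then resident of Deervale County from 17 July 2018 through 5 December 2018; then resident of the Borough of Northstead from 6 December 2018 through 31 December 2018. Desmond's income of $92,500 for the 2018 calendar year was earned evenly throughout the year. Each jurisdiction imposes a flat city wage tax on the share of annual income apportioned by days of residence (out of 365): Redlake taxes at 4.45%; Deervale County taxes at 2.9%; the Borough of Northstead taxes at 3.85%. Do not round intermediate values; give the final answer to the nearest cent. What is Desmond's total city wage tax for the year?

$3,518.93

Redlake, 1 January – 16 July 2018: 197 days → $92,500 × 4.45% × 197/365 = $2,221.6473
Deervale County, 17 July – 5 December 2018: 142 days → $92,500 × 2.9% × 142/365 = $1,043.6027
The Borough of Northstead, 6 December – 31 December 2018: 26 days → $92,500 × 3.85% × 26/365 = $253.6781
Total = $3,518.9281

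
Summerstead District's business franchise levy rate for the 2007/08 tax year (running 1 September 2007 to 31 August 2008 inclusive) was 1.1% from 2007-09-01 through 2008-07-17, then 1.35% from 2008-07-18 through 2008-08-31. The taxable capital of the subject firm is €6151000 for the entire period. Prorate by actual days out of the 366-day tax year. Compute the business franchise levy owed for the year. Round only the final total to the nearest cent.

€69551.68

2007-09-01 to 2008-07-17: 321 days at 1.1% → €6151000 × 1.1% × 321/366 = €59342.0246
2008-07-18 to 2008-08-31: 45 days at 1.35% → €6151000 × 1.35% × 45/366 = €10209.6516
Total = €69551.6762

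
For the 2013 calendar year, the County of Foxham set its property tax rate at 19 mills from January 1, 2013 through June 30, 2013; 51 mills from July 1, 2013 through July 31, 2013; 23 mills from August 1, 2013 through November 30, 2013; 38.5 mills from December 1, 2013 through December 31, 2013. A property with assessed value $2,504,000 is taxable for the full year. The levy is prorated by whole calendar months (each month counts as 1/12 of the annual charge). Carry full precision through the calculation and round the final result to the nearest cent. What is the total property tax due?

$61,661.00

January 1 – June 30, 2013: 6 months at 19 mills → $2,504,000 × 1.9% × 6/12 = $23,788.0000
July 1 – July 31, 2013: 1 month at 51 mills → $2,504,000 × 5.1% × 1/12 = $10,642.0000
August 1 – November 30, 2013: 4 months at 23 mills → $2,504,000 × 2.3% × 4/12 = $19,197.3333
December 1 – December 31, 2013: 1 month at 38.5 mills → $2,504,000 × 3.85% × 1/12 = $8,033.6667
Total = $61,661.0000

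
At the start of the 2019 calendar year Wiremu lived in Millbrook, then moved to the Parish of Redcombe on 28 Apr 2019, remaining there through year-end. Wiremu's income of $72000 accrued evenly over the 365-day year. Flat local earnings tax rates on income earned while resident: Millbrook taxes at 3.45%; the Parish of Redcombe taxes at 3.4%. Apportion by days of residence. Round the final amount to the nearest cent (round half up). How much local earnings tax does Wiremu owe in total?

$2459.54

Millbrook, 1 Jan – 27 Apr 2019: 117 days → $72000 × 3.45% × 117/365 = $796.2411
The Parish of Redcombe, 28 Apr – 31 Dec 2019: 248 days → $72000 × 3.4% × 248/365 = $1663.2986
Total = $2459.5397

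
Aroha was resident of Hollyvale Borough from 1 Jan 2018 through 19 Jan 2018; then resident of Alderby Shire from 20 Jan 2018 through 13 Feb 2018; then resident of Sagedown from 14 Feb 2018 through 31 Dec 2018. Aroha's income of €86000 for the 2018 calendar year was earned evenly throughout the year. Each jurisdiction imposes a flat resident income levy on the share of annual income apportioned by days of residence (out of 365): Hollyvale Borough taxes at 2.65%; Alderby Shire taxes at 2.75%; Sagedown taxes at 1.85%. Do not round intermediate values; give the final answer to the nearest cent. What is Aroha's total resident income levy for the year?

€1679.83

Hollyvale Borough, 1 Jan – 19 Jan 2018: 19 days → €86000 × 2.65% × 19/365 = €118.6329
Alderby Shire, 20 Jan – 13 Feb 2018: 25 days → €86000 × 2.75% × 25/365 = €161.9863
Sagedown, 14 Feb – 31 Dec 2018: 321 days → €86000 × 1.85% × 321/365 = €1399.2082
Total = €1679.8274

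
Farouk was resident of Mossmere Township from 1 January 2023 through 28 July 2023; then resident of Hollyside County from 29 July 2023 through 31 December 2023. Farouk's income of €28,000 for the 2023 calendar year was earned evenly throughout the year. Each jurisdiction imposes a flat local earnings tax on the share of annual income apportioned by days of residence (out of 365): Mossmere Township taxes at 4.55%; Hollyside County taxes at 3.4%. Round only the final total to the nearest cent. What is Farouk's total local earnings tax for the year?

Mossmere Township, 1 January – 28 July 2023: 209 days → €28,000 × 4.55% × 209/365 = €729.4959
Hollyside County, 29 July – 31 December 2023: 156 days → €28,000 × 3.4% × 156/365 = €406.8822
Total = €1,136.3781

€1,136.38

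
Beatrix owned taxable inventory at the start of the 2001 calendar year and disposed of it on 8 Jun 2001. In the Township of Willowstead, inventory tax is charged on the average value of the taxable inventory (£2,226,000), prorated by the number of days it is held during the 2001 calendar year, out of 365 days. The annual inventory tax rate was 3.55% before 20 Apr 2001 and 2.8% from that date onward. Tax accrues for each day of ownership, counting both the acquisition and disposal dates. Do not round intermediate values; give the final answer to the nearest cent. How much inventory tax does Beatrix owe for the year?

£32,136.73

1 Jan – 19 Apr 2001: 109 days at 3.55% → £2,226,000 × 3.55% × 109/365 = £23,598.6493
20 Apr – 8 Jun 2001: 50 days at 2.8% → £2,226,000 × 2.8% × 50/365 = £8,538.0822
Total = £32,136.7315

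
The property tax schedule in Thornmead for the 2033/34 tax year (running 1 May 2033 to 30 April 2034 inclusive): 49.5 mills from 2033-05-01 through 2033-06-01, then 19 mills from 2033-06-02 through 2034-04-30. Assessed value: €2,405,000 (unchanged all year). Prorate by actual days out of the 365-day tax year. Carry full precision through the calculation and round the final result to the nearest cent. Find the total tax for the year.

2033-05-01 to 2033-06-01: 32 days at 49.5 mills → €2,405,000 × 4.95% × 32/365 = €10,437.0411
2033-06-02 to 2034-04-30: 333 days at 19 mills → €2,405,000 × 1.9% × 333/365 = €41,688.8630
Total = €52,125.9041

€52,125.90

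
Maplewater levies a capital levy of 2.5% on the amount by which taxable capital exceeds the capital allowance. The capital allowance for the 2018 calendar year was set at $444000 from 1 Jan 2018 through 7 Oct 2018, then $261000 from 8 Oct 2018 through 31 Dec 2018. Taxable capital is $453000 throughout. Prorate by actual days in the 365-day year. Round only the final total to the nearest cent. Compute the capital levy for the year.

$1290.41

1 Jan – 7 Oct 2018: 280 days, exemption $444000 → ($453000 − $444000) × 2.5% × 280/365 = $172.6027
8 Oct – 31 Dec 2018: 85 days, exemption $261000 → ($453000 − $261000) × 2.5% × 85/365 = $1117.8082
Total = $1290.4110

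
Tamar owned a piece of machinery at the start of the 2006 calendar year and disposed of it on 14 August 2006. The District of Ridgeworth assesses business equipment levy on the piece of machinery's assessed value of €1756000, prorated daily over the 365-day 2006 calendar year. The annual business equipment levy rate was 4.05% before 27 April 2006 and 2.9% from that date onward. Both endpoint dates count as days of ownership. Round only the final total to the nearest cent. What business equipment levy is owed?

€37948.84

1 January – 26 April 2006: 116 days at 4.05% → €1756000 × 4.05% × 116/365 = €22601.8849
27 April – 14 August 2006: 110 days at 2.9% → €1756000 × 2.9% × 110/365 = €15346.9589
Total = €37948.8438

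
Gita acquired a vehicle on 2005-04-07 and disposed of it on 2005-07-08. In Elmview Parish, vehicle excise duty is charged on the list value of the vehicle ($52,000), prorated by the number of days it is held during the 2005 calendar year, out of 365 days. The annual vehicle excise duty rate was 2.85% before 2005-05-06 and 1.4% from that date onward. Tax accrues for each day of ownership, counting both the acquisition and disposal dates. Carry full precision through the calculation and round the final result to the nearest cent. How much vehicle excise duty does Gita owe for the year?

2005-04-07 to 2005-05-05: 29 days at 2.85% → $52,000 × 2.85% × 29/365 = $117.7479
2005-05-06 to 2005-07-08: 64 days at 1.4% → $52,000 × 1.4% × 64/365 = $127.6493
Total = $245.3973

$245.40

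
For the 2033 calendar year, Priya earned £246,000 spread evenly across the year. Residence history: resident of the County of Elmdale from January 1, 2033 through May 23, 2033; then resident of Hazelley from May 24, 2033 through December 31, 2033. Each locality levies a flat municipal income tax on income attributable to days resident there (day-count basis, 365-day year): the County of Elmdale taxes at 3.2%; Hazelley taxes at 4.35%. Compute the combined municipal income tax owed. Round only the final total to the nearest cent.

The County of Elmdale, January 1 – May 23, 2033: 143 days → £246,000 × 3.2% × 143/365 = £3,084.0986
Hazelley, May 24 – December 31, 2033: 222 days → £246,000 × 4.35% × 222/365 = £6,508.5534
Total = £9,592.6521

£9,592.65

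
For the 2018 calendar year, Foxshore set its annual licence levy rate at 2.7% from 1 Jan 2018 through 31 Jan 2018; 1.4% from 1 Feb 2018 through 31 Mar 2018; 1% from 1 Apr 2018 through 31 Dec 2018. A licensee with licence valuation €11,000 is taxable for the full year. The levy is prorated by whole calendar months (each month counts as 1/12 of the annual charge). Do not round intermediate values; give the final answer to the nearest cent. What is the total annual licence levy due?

€132.92

1 Jan – 31 Jan 2018: 1 month at 2.7% → €11,000 × 2.7% × 1/12 = €24.7500
1 Feb – 31 Mar 2018: 2 months at 1.4% → €11,000 × 1.4% × 2/12 = €25.6667
1 Apr – 31 Dec 2018: 9 months at 1% → €11,000 × 1% × 9/12 = €82.5000
Total = €132.9167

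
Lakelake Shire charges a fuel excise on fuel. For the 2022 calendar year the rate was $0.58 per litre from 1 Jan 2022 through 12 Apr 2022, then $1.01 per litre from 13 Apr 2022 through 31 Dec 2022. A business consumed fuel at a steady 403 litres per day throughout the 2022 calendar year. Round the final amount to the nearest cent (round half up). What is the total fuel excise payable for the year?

$130,890.37

1 Jan – 12 Apr 2022: 102 days × 403 litres/day = 41,106 litres at $0.58/litre → $23,841.48
13 Apr – 31 Dec 2022: 263 days × 403 litres/day = 105,989 litres at $1.01/litre → $107,048.89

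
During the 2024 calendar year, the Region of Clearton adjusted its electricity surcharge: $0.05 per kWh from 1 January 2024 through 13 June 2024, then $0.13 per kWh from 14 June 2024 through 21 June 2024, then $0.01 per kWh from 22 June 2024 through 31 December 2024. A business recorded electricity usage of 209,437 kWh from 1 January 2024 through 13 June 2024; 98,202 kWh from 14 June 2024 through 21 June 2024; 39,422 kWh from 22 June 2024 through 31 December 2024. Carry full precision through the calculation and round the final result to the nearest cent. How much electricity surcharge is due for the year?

1 January – 13 June 2024: 209,437 kWh at $0.05/kWh → $10,471.85
14 June – 21 June 2024: 98,202 kWh at $0.13/kWh → $12,766.26
22 June – 31 December 2024: 39,422 kWh at $0.01/kWh → $394.22

$23,632.33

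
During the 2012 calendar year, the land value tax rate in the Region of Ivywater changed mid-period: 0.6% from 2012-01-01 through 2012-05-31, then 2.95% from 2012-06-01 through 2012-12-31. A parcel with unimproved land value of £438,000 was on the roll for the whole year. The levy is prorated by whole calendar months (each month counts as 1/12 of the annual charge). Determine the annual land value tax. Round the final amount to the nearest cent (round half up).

£8,632.25

2012-01-01 to 2012-05-31: 5 months at 0.6% → £438,000 × 0.6% × 5/12 = £1,095.0000
2012-06-01 to 2012-12-31: 7 months at 2.95% → £438,000 × 2.95% × 7/12 = £7,537.2500
Total = £8,632.2500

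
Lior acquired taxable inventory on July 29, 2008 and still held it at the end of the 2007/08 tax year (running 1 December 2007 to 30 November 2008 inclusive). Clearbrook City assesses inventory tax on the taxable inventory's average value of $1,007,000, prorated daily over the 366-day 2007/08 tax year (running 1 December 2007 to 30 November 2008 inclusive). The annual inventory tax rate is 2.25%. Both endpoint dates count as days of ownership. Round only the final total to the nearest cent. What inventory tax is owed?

Days held (July 29 – November 30, 2008): 125 out of 366
Tax = $1,007,000 × 2.25% × 125/366 = $7,738.2172

$7,738.22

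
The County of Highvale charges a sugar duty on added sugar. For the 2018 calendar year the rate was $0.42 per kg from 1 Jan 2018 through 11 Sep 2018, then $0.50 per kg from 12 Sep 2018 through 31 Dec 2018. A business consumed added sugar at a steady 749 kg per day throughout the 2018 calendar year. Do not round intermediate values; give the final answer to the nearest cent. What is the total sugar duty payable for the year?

1 Jan – 11 Sep 2018: 254 days × 749 kg/day = 190,246 kg at $0.42/kg → $79903.32
12 Sep – 31 Dec 2018: 111 days × 749 kg/day = 83,139 kg at $0.50/kg → $41569.50

$121472.82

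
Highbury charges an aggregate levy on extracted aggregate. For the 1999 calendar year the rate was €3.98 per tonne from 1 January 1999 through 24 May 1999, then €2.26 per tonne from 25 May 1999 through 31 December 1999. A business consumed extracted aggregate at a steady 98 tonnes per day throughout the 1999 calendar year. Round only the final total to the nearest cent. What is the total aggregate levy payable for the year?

1 January – 24 May 1999: 144 days × 98 tonnes/day = 14,112 tonnes at €3.98/tonne → €56,165.76
25 May – 31 December 1999: 221 days × 98 tonnes/day = 21,658 tonnes at €2.26/tonne → €48,947.08

€105,112.84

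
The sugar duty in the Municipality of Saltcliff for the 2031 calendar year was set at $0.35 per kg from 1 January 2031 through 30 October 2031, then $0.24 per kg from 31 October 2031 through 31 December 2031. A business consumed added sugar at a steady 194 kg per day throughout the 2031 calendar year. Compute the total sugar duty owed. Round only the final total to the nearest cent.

$23460.42

1 January – 30 October 2031: 303 days × 194 kg/day = 58,782 kg at $0.35/kg → $20573.70
31 October – 31 December 2031: 62 days × 194 kg/day = 12,028 kg at $0.24/kg → $2886.72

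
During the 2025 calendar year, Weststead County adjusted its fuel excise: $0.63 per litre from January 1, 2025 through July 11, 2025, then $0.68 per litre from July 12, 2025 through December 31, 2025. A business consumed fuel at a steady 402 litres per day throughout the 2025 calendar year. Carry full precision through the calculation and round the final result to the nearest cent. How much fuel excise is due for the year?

January 1 – July 11, 2025: 192 days × 402 litres/day = 77,184 litres at $0.63/litre → $48,625.92
July 12 – December 31, 2025: 173 days × 402 litres/day = 69,546 litres at $0.68/litre → $47,291.28

$95,917.20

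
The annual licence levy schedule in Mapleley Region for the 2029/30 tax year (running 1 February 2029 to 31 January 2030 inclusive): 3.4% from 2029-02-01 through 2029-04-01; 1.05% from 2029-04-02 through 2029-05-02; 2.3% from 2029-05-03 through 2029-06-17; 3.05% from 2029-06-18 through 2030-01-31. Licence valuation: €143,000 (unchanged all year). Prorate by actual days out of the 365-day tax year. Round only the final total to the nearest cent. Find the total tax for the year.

€4,065.71

2029-02-01 to 2029-04-01: 60 days at 3.4% → €143,000 × 3.4% × 60/365 = €799.2329
2029-04-02 to 2029-05-02: 31 days at 1.05% → €143,000 × 1.05% × 31/365 = €127.5247
2029-05-03 to 2029-06-17: 46 days at 2.3% → €143,000 × 2.3% × 46/365 = €414.5041
2029-06-18 to 2030-01-31: 228 days at 3.05% → €143,000 × 3.05% × 228/365 = €2,724.4438
Total = €4,065.7055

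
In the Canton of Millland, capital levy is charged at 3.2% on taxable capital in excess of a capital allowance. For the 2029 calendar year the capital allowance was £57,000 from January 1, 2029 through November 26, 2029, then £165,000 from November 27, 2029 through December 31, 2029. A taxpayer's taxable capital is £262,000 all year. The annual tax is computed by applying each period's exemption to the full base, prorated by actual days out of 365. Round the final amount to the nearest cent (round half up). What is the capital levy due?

£6,228.60

January 1 – November 26, 2029: 330 days, exemption £57,000 → (£262,000 − £57,000) × 3.2% × 330/365 = £5,930.9589
November 27 – December 31, 2029: 35 days, exemption £165,000 → (£262,000 − £165,000) × 3.2% × 35/365 = £297.6438
Total = £6,228.6027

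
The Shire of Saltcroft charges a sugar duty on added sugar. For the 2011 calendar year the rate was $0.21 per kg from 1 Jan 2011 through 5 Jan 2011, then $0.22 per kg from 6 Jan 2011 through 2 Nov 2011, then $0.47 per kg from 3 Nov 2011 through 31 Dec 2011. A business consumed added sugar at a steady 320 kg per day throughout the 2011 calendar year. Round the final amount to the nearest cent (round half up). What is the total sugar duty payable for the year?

$30,400.00

1 Jan – 5 Jan 2011: 5 days × 320 kg/day = 1,600 kg at $0.21/kg → $336.00
6 Jan – 2 Nov 2011: 301 days × 320 kg/day = 96,320 kg at $0.22/kg → $21,190.40
3 Nov – 31 Dec 2011: 59 days × 320 kg/day = 18,880 kg at $0.47/kg → $8,873.60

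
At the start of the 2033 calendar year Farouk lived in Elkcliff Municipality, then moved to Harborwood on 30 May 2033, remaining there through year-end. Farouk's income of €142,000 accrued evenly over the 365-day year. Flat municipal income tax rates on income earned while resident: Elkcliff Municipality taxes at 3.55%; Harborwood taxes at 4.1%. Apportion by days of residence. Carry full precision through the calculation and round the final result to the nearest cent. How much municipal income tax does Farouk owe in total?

Elkcliff Municipality, 1 January – 29 May 2033: 149 days → €142,000 × 3.55% × 149/365 = €2,057.8329
Harborwood, 30 May – 31 December 2033: 216 days → €142,000 × 4.1% × 216/365 = €3,445.3479
Total = €5,503.1808

€5,503.18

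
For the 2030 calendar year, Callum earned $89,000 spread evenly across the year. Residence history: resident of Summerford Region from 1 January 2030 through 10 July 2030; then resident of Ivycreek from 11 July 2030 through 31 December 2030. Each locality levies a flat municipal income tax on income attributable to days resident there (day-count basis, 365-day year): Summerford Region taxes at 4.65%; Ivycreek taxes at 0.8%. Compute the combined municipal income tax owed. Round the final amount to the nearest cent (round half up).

Summerford Region, 1 January – 10 July 2030: 191 days → $89,000 × 4.65% × 191/365 = $2,165.6260
Ivycreek, 11 July – 31 December 2030: 174 days → $89,000 × 0.8% × 174/365 = $339.4192
Total = $2,505.0452

$2,505.05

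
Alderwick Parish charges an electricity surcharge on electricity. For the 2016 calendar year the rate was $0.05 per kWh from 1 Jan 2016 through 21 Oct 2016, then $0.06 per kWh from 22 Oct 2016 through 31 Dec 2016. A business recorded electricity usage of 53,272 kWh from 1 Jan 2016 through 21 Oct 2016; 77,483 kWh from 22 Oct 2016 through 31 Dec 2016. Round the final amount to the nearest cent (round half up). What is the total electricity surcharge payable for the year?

$7,312.58

1 Jan – 21 Oct 2016: 53,272 kWh at $0.05/kWh → $2,663.60
22 Oct – 31 Dec 2016: 77,483 kWh at $0.06/kWh → $4,648.98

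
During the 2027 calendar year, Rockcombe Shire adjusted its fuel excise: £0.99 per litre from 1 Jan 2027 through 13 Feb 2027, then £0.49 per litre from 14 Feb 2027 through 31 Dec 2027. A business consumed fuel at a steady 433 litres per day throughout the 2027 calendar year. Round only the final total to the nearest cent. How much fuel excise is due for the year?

1 Jan – 13 Feb 2027: 44 days × 433 litres/day = 19,052 litres at £0.99/litre → £18,861.48
14 Feb – 31 Dec 2027: 321 days × 433 litres/day = 138,993 litres at £0.49/litre → £68,106.57

£86,968.05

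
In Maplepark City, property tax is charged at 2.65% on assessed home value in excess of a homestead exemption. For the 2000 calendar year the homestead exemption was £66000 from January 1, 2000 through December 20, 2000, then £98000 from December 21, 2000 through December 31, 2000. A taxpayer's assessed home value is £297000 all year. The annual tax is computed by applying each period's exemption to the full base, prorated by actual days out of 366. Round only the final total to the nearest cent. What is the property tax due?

January 1 – December 20, 2000: 355 days, exemption £66000 → (£297000 − £66000) × 2.65% × 355/366 = £5937.5205
December 21 – December 31, 2000: 11 days, exemption £98000 → (£297000 − £98000) × 2.65% × 11/366 = £158.4932
Total = £6096.0137

£6096.01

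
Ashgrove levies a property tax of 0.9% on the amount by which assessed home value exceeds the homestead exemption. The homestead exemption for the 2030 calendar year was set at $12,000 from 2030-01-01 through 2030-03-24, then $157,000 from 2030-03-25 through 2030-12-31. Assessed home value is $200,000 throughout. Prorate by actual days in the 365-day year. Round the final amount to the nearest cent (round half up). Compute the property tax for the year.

$683.75

2030-01-01 to 2030-03-24: 83 days, exemption $12,000 → ($200,000 − $12,000) × 0.9% × 83/365 = $384.7562
2030-03-25 to 2030-12-31: 282 days, exemption $157,000 → ($200,000 − $157,000) × 0.9% × 282/365 = $298.9973
Total = $683.7534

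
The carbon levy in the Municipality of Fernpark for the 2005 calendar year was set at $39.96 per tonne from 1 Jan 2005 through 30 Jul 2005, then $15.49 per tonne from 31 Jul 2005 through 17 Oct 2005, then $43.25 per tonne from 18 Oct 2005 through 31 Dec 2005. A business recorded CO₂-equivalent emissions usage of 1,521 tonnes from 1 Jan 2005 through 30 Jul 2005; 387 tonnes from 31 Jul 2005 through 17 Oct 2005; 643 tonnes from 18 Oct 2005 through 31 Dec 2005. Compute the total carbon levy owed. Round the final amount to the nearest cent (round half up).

1 Jan – 30 Jul 2005: 1,521 tonnes at $39.96/tonne → $60,779.16
31 Jul – 17 Oct 2005: 387 tonnes at $15.49/tonne → $5,994.63
18 Oct – 31 Dec 2005: 643 tonnes at $43.25/tonne → $27,809.75

$94,583.54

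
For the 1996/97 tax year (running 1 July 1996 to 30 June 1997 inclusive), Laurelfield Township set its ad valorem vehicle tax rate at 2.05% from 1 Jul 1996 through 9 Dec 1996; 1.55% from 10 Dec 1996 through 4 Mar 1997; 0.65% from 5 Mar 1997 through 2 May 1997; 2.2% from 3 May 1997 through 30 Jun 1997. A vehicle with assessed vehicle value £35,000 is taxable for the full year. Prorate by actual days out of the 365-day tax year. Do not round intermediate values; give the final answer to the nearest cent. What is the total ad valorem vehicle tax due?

£606.03

1 Jul – 9 Dec 1996: 162 days at 2.05% → £35,000 × 2.05% × 162/365 = £318.4521
10 Dec 1996 – 4 Mar 1997: 85 days at 1.55% → £35,000 × 1.55% × 85/365 = £126.3356
5 Mar – 2 May 1997: 59 days at 0.65% → £35,000 × 0.65% × 59/365 = £36.7740
3 May – 30 Jun 1997: 59 days at 2.2% → £35,000 × 2.2% × 59/365 = £124.4658
Total = £606.0274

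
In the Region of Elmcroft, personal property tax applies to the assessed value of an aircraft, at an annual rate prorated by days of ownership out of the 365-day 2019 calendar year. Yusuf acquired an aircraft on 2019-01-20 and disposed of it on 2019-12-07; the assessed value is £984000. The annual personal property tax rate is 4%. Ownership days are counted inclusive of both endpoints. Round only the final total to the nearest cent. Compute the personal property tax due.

Days held (2019-01-20 to 2019-12-07): 322 out of 365
Tax = £984000 × 4% × 322/365 = £34723.0685

£34723.07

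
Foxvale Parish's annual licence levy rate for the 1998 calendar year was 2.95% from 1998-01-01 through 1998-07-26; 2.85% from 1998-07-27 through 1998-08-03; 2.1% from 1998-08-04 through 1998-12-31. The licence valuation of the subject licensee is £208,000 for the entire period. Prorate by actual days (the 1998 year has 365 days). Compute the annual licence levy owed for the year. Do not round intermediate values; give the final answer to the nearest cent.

£5,404.87

1998-01-01 to 1998-07-26: 207 days at 2.95% → £208,000 × 2.95% × 207/365 = £3,479.8685
1998-07-27 to 1998-08-03: 8 days at 2.85% → £208,000 × 2.85% × 8/365 = £129.9288
1998-08-04 to 1998-12-31: 150 days at 2.1% → £208,000 × 2.1% × 150/365 = £1,795.0685
Total = £5,404.8658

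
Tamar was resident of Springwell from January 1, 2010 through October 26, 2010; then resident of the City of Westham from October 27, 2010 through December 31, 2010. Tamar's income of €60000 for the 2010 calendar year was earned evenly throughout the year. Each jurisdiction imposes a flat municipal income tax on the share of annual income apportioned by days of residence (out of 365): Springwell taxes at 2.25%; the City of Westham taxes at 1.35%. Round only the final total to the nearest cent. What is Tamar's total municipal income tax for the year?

Springwell, January 1 – October 26, 2010: 299 days → €60000 × 2.25% × 299/365 = €1105.8904
The City of Westham, October 27 – December 31, 2010: 66 days → €60000 × 1.35% × 66/365 = €146.4658
Total = €1252.3562

€1252.36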